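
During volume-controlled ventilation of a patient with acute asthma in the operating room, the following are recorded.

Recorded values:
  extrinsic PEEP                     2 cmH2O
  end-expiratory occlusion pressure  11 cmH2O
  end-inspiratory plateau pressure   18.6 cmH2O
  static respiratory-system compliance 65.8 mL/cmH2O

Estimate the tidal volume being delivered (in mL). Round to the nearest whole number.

End-expiratory occlusion gives total PEEP = 11 cmH2O (intrinsic PEEP = 11 − 2 = 9). Use total PEEP for the elastic gradient.
Vt = Cstat × (Pplat − PEEPtotal) = 65.8 × (18.6 − 11) = 65.8 × 7.6 = 500.08 mL.

500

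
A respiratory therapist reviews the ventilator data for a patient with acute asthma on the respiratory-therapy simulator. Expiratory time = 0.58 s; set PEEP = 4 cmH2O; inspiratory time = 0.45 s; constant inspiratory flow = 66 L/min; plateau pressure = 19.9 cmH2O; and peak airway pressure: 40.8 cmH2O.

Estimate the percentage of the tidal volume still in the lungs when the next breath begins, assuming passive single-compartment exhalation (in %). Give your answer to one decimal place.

Flow: 66 L/min ÷ 60 = 1.1 L/s.
Vt = flow × Ti = 1.1 L/s × 0.45 s × 1000 mL/L = 495.0 mL.
R = (PIP − Pplat)/V̇ = (40.8 − 19.9) / 1.1 = 20.9/1.1 = 19.0 cmH2O·s/L.
C = Vt/(Pplat − PEEP) = 495.0 / (19.9 − 4) = 495.0/15.9 = 31.132 mL/cmH2O.
τ = R × C = 19.0 × 0.03113 L/cmH2O = 0.5915 s.
Fraction remaining at end-expiration = e^(−Te/τ) = e^(−0.58/0.5915) = 0.3751 → 37.51%.

37.5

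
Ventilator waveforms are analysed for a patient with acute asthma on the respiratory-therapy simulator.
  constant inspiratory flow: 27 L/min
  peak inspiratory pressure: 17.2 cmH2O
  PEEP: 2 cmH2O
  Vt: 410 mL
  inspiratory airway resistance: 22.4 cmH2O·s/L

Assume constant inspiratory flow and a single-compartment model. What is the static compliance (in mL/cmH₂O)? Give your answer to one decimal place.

80.1

Flow: 27 L/min ÷ 60 = 0.45 L/s.
Equation of motion (constant flow): PIP = Vt/C + R·V̇ + PEEP.
Vt/C = PIP − R·V̇ − PEEP = 17.2 − 22.4×0.45 − 2 = 17.2 − 10.08 − 2 = 5.12 cmH2O.
C = Vt / 5.12 = 410 / 5.12 = 80.078 mL/cmH2O.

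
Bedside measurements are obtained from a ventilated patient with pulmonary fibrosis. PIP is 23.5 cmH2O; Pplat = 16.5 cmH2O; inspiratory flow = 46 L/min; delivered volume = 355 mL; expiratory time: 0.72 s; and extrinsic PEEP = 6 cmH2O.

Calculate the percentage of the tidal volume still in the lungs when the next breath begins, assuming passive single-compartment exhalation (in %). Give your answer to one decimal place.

Flow: 46 L/min ÷ 60 = 0.7667 L/s.
R = (PIP − Pplat)/V̇ = (23.5 − 16.5) / 0.7667 = 7.0/0.7667 = 9.13 cmH2O·s/L.
C = Vt/(Pplat − PEEP) = 355.0 / (16.5 − 6) = 355.0/10.5 = 33.81 mL/cmH2O.
τ = R × C = 9.13 × 0.03381 L/cmH2O = 0.3087 s.
Fraction remaining at end-expiration = e^(−Te/τ) = e^(−0.72/0.3087) = 0.09707 → 9.707%.

9.7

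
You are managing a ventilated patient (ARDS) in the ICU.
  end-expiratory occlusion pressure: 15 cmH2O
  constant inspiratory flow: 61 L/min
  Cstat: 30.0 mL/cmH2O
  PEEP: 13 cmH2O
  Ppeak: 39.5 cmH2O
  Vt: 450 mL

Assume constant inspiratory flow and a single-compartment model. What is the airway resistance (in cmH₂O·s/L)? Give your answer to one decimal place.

9.3

Flow: 61 L/min ÷ 60 = 1.0167 L/s.
Total PEEP = 15 cmH2O (set 13 + intrinsic 2); this is the baseline alveolar pressure.
Equation of motion (constant flow): PIP = Vt/C + R·V̇ + PEEP.
R·V̇ = PIP − Vt/C − PEEP = 39.5 − 450/30.0 − 15 = 39.5 − 15.0 − 15 = 9.5 cmH2O.
R = 9.5 / 1.0167 = 9.344 cmH2O·s/L.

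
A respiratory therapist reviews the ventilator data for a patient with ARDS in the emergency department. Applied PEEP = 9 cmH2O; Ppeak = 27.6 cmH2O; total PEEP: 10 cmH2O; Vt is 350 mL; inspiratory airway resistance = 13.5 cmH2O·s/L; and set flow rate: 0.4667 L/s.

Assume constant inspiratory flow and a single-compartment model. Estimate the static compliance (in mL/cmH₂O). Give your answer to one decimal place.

31.0

Total PEEP = 10 cmH2O (set 9 + intrinsic 1); this is the baseline alveolar pressure.
Equation of motion (constant flow): PIP = Vt/C + R·V̇ + PEEP.
Vt/C = PIP − R·V̇ − PEEP = 27.6 − 13.5×0.4667 − 10 = 27.6 − 6.3 − 10 = 11.3 cmH2O.
C = Vt / 11.3 = 350 / 11.3 = 30.973 mL/cmH2O.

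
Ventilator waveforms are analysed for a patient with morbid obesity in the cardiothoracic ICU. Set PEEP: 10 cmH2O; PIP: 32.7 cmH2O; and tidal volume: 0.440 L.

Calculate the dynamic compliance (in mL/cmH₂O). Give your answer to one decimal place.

Dynamic compliance = Vt / (PIP − PEEP) = 440 / (32.7 − 10) = 440 / 22.7 = 19.383 mL/cmH2O.

19.4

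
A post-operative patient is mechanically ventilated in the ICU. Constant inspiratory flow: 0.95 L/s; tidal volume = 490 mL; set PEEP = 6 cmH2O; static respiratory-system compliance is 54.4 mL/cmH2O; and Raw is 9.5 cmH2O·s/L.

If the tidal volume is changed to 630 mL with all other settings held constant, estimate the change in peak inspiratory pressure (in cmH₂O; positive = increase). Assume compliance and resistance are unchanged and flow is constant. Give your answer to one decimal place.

PIP = Vt/C + R·V̇ + PEEP (constant-flow equation of motion).
Only the elastic term changes: ΔPIP = ΔVt / C = (630 − 490) / 54.4 = 2.574 cmH2O.

2.6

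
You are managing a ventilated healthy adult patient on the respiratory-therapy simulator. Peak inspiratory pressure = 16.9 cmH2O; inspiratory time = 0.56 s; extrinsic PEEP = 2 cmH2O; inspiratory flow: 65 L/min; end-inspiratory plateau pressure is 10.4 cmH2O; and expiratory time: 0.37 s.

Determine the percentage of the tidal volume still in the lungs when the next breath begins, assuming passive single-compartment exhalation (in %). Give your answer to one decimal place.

42.6

Flow: 65 L/min ÷ 60 = 1.0833 L/s.
Vt = flow × Ti = 1.0833 L/s × 0.56 s × 1000 mL/L = 606.65 mL.
R = (PIP − Pplat)/V̇ = (16.9 − 10.4) / 1.0833 = 6.5/1.0833 = 6.0 cmH2O·s/L.
C = Vt/(Pplat − PEEP) = 606.65 / (10.4 − 2) = 606.65/8.4 = 72.22 mL/cmH2O.
τ = R × C = 6.0 × 0.07222 L/cmH2O = 0.4333 s.
Fraction remaining at end-expiration = e^(−Te/τ) = e^(−0.37/0.4333) = 0.4257 → 42.57%.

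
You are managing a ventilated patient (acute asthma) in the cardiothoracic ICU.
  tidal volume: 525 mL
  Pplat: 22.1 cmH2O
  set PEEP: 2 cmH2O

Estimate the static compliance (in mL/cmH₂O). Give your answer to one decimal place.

26.1

Cstat = Vt / (Pplat − PEEP) = 525 / (22.1 − 2) = 525 / 20.1 = 26.119 mL/cmH2O.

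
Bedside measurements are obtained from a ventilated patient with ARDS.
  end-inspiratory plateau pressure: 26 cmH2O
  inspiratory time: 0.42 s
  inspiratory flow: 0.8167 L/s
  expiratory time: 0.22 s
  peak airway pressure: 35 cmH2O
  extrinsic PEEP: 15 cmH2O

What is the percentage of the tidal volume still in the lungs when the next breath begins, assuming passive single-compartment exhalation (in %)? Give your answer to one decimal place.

52.7

Vt = flow × Ti = 0.8167 L/s × 0.42 s × 1000 mL/L = 343.01 mL.
R = (PIP − Pplat)/V̇ = (35 − 26) / 0.8167 = 9.0/0.8167 = 11.02 cmH2O·s/L.
C = Vt/(Pplat − PEEP) = 343.01 / (26 − 15) = 343.01/11.0 = 31.183 mL/cmH2O.
τ = R × C = 11.02 × 0.03118 L/cmH2O = 0.3436 s.
Fraction remaining at end-expiration = e^(−Te/τ) = e^(−0.22/0.3436) = 0.5271 → 52.71%.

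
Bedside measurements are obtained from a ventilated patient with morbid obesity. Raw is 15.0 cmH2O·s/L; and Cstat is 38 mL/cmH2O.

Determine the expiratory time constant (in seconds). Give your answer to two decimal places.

0.57

τ = R × C = 15.0 × 38 mL/cmH2O = 15.0 × 0.038 L/cmH2O = 0.57 s.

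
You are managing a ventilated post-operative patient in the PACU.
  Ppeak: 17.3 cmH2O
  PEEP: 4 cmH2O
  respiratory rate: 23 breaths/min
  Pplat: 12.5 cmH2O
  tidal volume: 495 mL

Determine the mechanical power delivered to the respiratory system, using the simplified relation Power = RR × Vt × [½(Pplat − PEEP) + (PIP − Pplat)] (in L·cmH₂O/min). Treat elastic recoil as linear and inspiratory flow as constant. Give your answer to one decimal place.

103.0

Per-breath work = Vt × [½(Pplat−PEEP) + (PIP−Pplat)] = 0.495 × [0.5×8.5 + 4.8] = 0.495 × 9.05 = 4.48 L·cmH2O.
Power = 23 × 4.48 = 103.04 L·cmH2O/min.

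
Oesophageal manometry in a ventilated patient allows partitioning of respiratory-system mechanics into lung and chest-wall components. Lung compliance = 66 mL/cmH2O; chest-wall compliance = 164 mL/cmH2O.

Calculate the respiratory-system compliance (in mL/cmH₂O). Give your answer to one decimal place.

Lung and chest wall are elastances in series: 1/Crs = 1/CL + 1/Ccw.
1/Crs = 1/66 + 1/164 = 0.02125.
Crs = 47.059 mL/cmH2O.

47.1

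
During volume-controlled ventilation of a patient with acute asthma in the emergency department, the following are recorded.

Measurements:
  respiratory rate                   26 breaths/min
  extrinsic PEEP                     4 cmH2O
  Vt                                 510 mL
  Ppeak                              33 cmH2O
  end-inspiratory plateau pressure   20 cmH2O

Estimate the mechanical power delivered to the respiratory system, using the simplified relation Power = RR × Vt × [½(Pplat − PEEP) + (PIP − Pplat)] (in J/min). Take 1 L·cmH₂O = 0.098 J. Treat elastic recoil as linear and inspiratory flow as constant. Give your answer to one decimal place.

Per-breath work = Vt × [½(Pplat−PEEP) + (PIP−Pplat)] = 0.510 × [0.5×16.0 + 13.0] = 0.510 × 21.0 = 10.71 L·cmH2O.
Power = 26 × 10.71 = 278.46 L·cmH2O/min.
× 0.098 J/(L·cmH2O) → 27.289 J/min.

27.3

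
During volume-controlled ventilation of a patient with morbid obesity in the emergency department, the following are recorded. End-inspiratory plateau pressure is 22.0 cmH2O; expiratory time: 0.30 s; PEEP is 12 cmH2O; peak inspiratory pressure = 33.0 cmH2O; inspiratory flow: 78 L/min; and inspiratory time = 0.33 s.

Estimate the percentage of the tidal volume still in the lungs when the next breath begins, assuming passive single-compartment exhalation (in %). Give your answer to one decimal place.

43.8

Flow: 78 L/min ÷ 60 = 1.3 L/s.
Vt = flow × Ti = 1.3 L/s × 0.33 s × 1000 mL/L = 429.0 mL.
R = (PIP − Pplat)/V̇ = (33.0 − 22.0) / 1.3 = 11.0/1.3 = 8.462 cmH2O·s/L.
C = Vt/(Pplat − PEEP) = 429.0 / (22.0 − 12) = 429.0/10.0 = 42.9 mL/cmH2O.
τ = R × C = 8.462 × 0.0429 L/cmH2O = 0.363 s.
Fraction remaining at end-expiration = e^(−Te/τ) = e^(−0.30/0.363) = 0.4376 → 43.76%.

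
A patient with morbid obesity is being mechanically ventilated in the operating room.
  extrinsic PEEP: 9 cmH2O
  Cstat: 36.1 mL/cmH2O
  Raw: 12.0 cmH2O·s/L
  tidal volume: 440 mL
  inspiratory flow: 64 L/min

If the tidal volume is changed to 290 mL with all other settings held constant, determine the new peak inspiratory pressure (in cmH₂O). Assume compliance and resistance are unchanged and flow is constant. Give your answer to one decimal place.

29.8

Flow: 64 L/min ÷ 60 = 1.0667 L/s.
PIP = Vt/C + R·V̇ + PEEP (constant-flow equation of motion).
Only the elastic term changes: ΔPIP = ΔVt / C = (290 − 440) / 36.1 = -4.155 cmH2O.
Original PIP = 440/36.1 + 12.0×1.0667 + 9 = 33.989 cmH2O; new PIP = 33.989 + (-4.155) = 29.834 cmH2O.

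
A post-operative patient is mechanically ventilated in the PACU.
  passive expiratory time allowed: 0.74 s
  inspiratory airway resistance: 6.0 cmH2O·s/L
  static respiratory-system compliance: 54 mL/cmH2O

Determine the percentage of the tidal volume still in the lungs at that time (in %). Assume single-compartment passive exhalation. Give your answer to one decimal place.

10.2

τ = R × C = 6.0 × 54 mL/cmH2O = 6.0 × 0.054 L/cmH2O = 0.324 s.
Passive exhalation: V(t)/V₀ = e^(−t/τ) = e^(−0.74/0.324) = 0.1019.
Fraction remaining = 0.1019 → 10.19%.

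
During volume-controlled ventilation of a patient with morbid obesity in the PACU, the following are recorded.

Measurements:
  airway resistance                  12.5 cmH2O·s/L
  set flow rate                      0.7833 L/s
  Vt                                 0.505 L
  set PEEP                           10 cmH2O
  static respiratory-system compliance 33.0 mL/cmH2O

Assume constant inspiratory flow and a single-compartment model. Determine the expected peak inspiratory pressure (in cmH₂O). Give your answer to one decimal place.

Equation of motion (constant flow): PIP = Vt/C + R·V̇ + PEEP.
PIP = 505/33.0 + 12.5×0.7833 + 10 = 15.303 + 9.791 + 10 = 35.094 cmH2O.

35.1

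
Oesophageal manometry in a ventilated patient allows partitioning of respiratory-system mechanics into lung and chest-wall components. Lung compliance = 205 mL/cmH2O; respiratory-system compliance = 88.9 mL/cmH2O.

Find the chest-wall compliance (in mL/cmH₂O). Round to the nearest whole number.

1/Ccw = 1/Crs − 1/CL.
1/Ccw = 1/88.9 − 1/205 = 0.006371.
Ccw = 156.96 mL/cmH2O.

157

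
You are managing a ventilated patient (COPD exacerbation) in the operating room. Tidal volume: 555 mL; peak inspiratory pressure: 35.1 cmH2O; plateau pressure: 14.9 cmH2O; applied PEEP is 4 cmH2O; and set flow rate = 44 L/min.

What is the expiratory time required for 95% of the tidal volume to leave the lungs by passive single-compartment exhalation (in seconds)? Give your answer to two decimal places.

Flow: 44 L/min ÷ 60 = 0.7333 L/s.
R = (PIP − Pplat)/V̇ = (35.1 − 14.9) / 0.7333 = 20.2/0.7333 = 27.547 cmH2O·s/L.
C = Vt/(Pplat − PEEP) = 555.0 / (14.9 − 4) = 555.0/10.9 = 50.917 mL/cmH2O.
τ = R × C = 27.547 × 0.05092 L/cmH2O = 1.403 s.
t = −τ·ln(1 − 0.95) = −1.403·ln(0.05) = 4.203 s.

4.20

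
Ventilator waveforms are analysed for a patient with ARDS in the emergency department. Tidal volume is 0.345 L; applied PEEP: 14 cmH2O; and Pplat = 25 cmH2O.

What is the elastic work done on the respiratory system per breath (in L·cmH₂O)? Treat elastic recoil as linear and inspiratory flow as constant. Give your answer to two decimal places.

1.90

Elastic work ≈ ½ × (Pplat − PEEP) × Vt = 0.5 × (25 − 14) × 0.345 L = 0.5 × 11.0 × 0.345 = 1.898 L·cmH2O.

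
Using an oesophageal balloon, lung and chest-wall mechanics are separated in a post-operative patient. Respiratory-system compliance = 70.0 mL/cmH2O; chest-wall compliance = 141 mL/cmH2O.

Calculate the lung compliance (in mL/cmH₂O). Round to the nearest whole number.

139

1/CL = 1/Crs − 1/Ccw.
1/CL = 1/70.0 − 1/141 = 0.007194.
CL = 139.0 mL/cmH2O.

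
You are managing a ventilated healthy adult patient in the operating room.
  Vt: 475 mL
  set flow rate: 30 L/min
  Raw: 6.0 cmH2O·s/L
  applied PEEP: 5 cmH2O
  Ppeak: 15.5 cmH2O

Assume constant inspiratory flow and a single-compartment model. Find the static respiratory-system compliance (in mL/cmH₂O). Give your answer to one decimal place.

Flow: 30 L/min ÷ 60 = 0.5 L/s.
Equation of motion (constant flow): PIP = Vt/C + R·V̇ + PEEP.
Vt/C = PIP − R·V̇ − PEEP = 15.5 − 6.0×0.5 − 5 = 15.5 − 3.0 − 5 = 7.5 cmH2O.
C = Vt / 7.5 = 475 / 7.5 = 63.333 mL/cmH2O.

63.3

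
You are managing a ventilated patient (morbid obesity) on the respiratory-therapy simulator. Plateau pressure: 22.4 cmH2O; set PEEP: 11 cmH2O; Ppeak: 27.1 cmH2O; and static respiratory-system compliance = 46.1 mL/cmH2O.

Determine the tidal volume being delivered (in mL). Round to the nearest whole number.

526

Vt = Cstat × (Pplat − PEEP) = 46.1 × (22.4 − 11) = 46.1 × 11.4 = 525.54 mL.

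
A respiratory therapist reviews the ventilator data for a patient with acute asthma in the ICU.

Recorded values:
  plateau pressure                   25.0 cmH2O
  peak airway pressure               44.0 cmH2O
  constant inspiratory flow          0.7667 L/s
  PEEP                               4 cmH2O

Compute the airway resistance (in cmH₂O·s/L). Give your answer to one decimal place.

24.8

Raw = (PIP − Pplat) / flow = (44.0 − 25.0) / 0.7667 = 19.0 / 0.7667 = 24.782 cmH2O·s/L.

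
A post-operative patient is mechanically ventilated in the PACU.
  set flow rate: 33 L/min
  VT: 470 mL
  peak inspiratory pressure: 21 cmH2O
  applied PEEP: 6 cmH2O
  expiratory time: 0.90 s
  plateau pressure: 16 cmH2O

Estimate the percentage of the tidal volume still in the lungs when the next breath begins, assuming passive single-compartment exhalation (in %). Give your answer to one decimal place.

Flow: 33 L/min ÷ 60 = 0.55 L/s.
R = (PIP − Pplat)/V̇ = (21 − 16) / 0.55 = 5.0/0.55 = 9.091 cmH2O·s/L.
C = Vt/(Pplat − PEEP) = 470.0 / (16 − 6) = 470.0/10.0 = 47.0 mL/cmH2O.
τ = R × C = 9.091 × 0.047 L/cmH2O = 0.4273 s.
Fraction remaining at end-expiration = e^(−Te/τ) = e^(−0.90/0.4273) = 0.1217 → 12.17%.

12.2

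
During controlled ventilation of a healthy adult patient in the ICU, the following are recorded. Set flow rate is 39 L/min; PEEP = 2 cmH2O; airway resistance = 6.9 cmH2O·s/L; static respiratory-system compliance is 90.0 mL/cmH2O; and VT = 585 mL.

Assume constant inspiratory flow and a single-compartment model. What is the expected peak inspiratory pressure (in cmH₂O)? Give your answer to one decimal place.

13.0

Flow: 39 L/min ÷ 60 = 0.65 L/s.
Equation of motion (constant flow): PIP = Vt/C + R·V̇ + PEEP.
PIP = 585/90.0 + 6.9×0.65 + 2 = 6.5 + 4.485 + 2 = 12.985 cmH2O.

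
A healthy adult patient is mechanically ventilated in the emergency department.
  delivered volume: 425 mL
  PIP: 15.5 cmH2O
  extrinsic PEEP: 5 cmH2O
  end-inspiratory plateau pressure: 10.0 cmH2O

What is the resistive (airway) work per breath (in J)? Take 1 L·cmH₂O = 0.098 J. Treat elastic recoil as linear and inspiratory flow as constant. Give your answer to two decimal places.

0.23

With constant inspiratory flow the resistive pressure is constant at PIP − Pplat = 15.5 − 10.0 = 5.5 cmH2O, so resistive work = 5.5 × 0.425 = 2.338 L·cmH2O.
× 0.098 J/(L·cmH2O) → 0.2291 J.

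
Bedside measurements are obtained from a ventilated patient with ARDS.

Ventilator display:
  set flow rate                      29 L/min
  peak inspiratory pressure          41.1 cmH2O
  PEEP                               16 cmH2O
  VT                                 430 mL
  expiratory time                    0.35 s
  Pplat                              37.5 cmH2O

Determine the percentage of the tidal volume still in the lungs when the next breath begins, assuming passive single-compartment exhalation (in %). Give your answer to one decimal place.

9.5

Flow: 29 L/min ÷ 60 = 0.4833 L/s.
R = (PIP − Pplat)/V̇ = (41.1 − 37.5) / 0.4833 = 3.6/0.4833 = 7.449 cmH2O·s/L.
C = Vt/(Pplat − PEEP) = 430.0 / (37.5 − 16) = 430.0/21.5 = 20.0 mL/cmH2O.
τ = R × C = 7.449 × 0.02 L/cmH2O = 0.149 s.
Fraction remaining at end-expiration = e^(−Te/τ) = e^(−0.35/0.149) = 0.09547 → 9.547%.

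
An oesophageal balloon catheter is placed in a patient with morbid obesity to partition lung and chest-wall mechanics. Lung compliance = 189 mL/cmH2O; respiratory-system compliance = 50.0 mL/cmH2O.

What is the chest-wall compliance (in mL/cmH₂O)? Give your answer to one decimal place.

68.0

1/Ccw = 1/Crs − 1/CL.
1/Ccw = 1/50.0 − 1/189 = 0.01471.
Ccw = 67.981 mL/cmH2O.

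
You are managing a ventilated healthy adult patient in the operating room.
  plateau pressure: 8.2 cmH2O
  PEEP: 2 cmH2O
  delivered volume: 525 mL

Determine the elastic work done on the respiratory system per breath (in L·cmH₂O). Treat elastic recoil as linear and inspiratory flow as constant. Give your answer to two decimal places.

Elastic work ≈ ½ × (Pplat − PEEP) × Vt = 0.5 × (8.2 − 2) × 0.525 L = 0.5 × 6.2 × 0.525 = 1.628 L·cmH2O.

1.63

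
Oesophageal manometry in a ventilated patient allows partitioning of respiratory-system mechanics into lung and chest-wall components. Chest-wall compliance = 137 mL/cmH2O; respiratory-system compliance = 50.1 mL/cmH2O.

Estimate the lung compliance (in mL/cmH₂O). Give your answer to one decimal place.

1/CL = 1/Crs − 1/Ccw.
1/CL = 1/50.1 − 1/137 = 0.01266.
CL = 78.989 mL/cmH2O.

79.0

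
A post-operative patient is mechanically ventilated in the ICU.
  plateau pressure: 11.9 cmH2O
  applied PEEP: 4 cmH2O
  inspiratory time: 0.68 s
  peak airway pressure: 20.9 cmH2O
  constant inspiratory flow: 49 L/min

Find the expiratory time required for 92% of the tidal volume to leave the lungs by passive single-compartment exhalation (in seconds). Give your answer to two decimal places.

1.96

Flow: 49 L/min ÷ 60 = 0.8167 L/s.
Vt = flow × Ti = 0.8167 L/s × 0.68 s × 1000 mL/L = 555.36 mL.
R = (PIP − Pplat)/V̇ = (20.9 − 11.9) / 0.8167 = 9.0/0.8167 = 11.02 cmH2O·s/L.
C = Vt/(Pplat − PEEP) = 555.36 / (11.9 − 4) = 555.36/7.9 = 70.299 mL/cmH2O.
τ = R × C = 11.02 × 0.0703 L/cmH2O = 0.7747 s.
t = −τ·ln(1 − 0.92) = −0.7747·ln(0.08) = 1.957 s.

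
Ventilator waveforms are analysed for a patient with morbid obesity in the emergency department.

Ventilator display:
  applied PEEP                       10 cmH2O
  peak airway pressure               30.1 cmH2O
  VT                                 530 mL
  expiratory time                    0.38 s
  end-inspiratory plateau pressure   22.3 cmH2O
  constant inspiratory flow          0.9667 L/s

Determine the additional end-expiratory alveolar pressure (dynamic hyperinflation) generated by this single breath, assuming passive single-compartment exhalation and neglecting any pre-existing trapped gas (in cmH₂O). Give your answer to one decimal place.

R = (PIP − Pplat)/V̇ = (30.1 − 22.3) / 0.9667 = 7.8/0.9667 = 8.069 cmH2O·s/L.
C = Vt/(Pplat − PEEP) = 530.0 / (22.3 − 10) = 530.0/12.3 = 43.089 mL/cmH2O.
τ = R × C = 8.069 × 0.04309 L/cmH2O = 0.3477 s.
Fraction remaining = e^(−Te/τ) = e^(−0.38/0.3477) = 0.3352; trapped volume = 530.0 × 0.3352 = 177.66 mL.
Additional alveolar pressure from trapping ≈ V_trapped / C = 177.66 / 43.089 = 4.123 cmH2O.

4.1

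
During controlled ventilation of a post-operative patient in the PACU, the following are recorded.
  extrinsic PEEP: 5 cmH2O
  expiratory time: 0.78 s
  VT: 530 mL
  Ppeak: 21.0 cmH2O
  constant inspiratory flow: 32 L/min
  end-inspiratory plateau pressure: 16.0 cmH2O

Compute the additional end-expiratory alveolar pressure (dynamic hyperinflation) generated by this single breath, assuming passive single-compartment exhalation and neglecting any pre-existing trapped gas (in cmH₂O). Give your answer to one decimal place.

Flow: 32 L/min ÷ 60 = 0.5333 L/s.
R = (PIP − Pplat)/V̇ = (21.0 − 16.0) / 0.5333 = 5.0/0.5333 = 9.376 cmH2O·s/L.
C = Vt/(Pplat − PEEP) = 530.0 / (16.0 − 5) = 530.0/11.0 = 48.182 mL/cmH2O.
τ = R × C = 9.376 × 0.04818 L/cmH2O = 0.4517 s.
Fraction remaining = e^(−Te/τ) = e^(−0.78/0.4517) = 0.1779; trapped volume = 530.0 × 0.1779 = 94.287 mL.
Additional alveolar pressure from trapping ≈ V_trapped / C = 94.287 / 48.182 = 1.957 cmH2O.

2.0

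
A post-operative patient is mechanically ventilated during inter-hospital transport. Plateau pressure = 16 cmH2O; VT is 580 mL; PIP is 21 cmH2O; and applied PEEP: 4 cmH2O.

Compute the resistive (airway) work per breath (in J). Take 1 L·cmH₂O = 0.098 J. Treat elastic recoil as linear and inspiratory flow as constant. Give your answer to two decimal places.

With constant inspiratory flow the resistive pressure is constant at PIP − Pplat = 21 − 16 = 5.0 cmH2O, so resistive work = 5.0 × 0.580 = 2.9 L·cmH2O.
× 0.098 J/(L·cmH2O) → 0.2842 J.

0.28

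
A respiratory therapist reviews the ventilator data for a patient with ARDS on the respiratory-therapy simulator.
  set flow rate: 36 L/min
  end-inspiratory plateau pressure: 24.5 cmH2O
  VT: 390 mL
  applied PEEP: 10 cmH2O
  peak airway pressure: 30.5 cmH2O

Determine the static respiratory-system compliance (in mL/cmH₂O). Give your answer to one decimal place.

26.9

Cstat = Vt / (Pplat − PEEP) = 390 / (24.5 − 10) = 390 / 14.5 = 26.897 mL/cmH2O.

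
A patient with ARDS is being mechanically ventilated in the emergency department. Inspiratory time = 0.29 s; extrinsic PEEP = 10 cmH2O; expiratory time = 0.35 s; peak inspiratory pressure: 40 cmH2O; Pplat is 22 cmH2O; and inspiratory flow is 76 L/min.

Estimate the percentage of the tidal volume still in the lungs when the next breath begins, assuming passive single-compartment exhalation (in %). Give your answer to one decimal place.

Flow: 76 L/min ÷ 60 = 1.2667 L/s.
Vt = flow × Ti = 1.2667 L/s × 0.29 s × 1000 mL/L = 367.34 mL.
R = (PIP − Pplat)/V̇ = (40 − 22) / 1.2667 = 18.0/1.2667 = 14.21 cmH2O·s/L.
C = Vt/(Pplat − PEEP) = 367.34 / (22 − 10) = 367.34/12.0 = 30.612 mL/cmH2O.
τ = R × C = 14.21 × 0.03061 L/cmH2O = 0.435 s.
Fraction remaining at end-expiration = e^(−Te/τ) = e^(−0.35/0.435) = 0.4473 → 44.73%.

44.7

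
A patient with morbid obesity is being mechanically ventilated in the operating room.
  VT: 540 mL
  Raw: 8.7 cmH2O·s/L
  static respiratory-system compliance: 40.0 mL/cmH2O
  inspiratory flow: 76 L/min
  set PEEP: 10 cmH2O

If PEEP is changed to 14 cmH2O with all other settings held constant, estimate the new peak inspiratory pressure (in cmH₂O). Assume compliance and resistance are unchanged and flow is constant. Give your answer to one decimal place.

Flow: 76 L/min ÷ 60 = 1.2667 L/s.
PIP = Vt/C + R·V̇ + PEEP (constant-flow equation of motion).
Only the baseline term changes: ΔPIP = ΔPEEP = 14 − 10 = 4.0 cmH2O.
Original PIP = 540/40.0 + 8.7×1.2667 + 10 = 34.52 cmH2O; new PIP = 34.52 + (4.0) = 38.52 cmH2O.

38.5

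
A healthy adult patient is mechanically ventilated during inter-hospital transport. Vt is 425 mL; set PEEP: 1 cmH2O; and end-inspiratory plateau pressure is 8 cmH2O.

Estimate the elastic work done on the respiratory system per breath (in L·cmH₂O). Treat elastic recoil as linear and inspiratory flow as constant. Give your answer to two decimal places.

Elastic work ≈ ½ × (Pplat − PEEP) × Vt = 0.5 × (8 − 1) × 0.425 L = 0.5 × 7.0 × 0.425 = 1.488 L·cmH2O.

1.49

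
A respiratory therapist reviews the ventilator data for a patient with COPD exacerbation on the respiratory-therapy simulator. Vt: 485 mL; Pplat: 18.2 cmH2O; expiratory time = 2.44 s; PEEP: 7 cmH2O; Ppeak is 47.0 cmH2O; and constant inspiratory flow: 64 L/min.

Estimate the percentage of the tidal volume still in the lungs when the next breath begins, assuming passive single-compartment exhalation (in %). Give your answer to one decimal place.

Flow: 64 L/min ÷ 60 = 1.0667 L/s.
R = (PIP − Pplat)/V̇ = (47.0 − 18.2) / 1.0667 = 28.8/1.0667 = 26.999 cmH2O·s/L.
C = Vt/(Pplat − PEEP) = 485.0 / (18.2 − 7) = 485.0/11.2 = 43.304 mL/cmH2O.
τ = R × C = 26.999 × 0.0433 L/cmH2O = 1.169 s.
Fraction remaining at end-expiration = e^(−Te/τ) = e^(−2.44/1.169) = 0.124 → 12.4%.

12.4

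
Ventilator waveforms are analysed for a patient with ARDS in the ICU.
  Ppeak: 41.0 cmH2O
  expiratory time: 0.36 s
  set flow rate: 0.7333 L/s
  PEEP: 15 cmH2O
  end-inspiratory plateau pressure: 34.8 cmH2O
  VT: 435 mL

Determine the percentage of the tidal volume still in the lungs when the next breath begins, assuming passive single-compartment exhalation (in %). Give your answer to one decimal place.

R = (PIP − Pplat)/V̇ = (41.0 − 34.8) / 0.7333 = 6.2/0.7333 = 8.455 cmH2O·s/L.
C = Vt/(Pplat − PEEP) = 435.0 / (34.8 − 15) = 435.0/19.8 = 21.97 mL/cmH2O.
τ = R × C = 8.455 × 0.02197 L/cmH2O = 0.1858 s.
Fraction remaining at end-expiration = e^(−Te/τ) = e^(−0.36/0.1858) = 0.1441 → 14.41%.

14.4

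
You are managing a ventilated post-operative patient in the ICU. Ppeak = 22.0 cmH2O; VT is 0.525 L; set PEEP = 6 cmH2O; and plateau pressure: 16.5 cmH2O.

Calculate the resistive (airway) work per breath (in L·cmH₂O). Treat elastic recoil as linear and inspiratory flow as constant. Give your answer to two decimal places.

2.89

With constant inspiratory flow the resistive pressure is constant at PIP − Pplat = 22.0 − 16.5 = 5.5 cmH2O, so resistive work = 5.5 × 0.525 = 2.888 L·cmH2O.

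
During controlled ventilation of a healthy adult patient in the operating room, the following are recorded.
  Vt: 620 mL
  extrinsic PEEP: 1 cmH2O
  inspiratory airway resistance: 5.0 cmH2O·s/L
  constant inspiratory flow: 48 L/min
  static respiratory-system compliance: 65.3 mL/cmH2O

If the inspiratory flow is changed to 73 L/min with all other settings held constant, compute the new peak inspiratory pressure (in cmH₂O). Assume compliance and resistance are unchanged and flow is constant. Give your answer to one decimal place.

Flow: 48 L/min ÷ 60 = 0.8 L/s.
New flow: 73 L/min ÷ 60 = 1.2167 L/s.
PIP = Vt/C + R·V̇ + PEEP (constant-flow equation of motion).
Only the resistive term changes: ΔPIP = R × ΔV̇ = 5.0 × (1.2167 − 0.8) = 5.0 × 0.4167 = 2.084 cmH2O.
Original PIP = 620/65.3 + 5.0×0.8 + 1 = 14.495 cmH2O; new PIP = 14.495 + (2.084) = 16.579 cmH2O.

16.6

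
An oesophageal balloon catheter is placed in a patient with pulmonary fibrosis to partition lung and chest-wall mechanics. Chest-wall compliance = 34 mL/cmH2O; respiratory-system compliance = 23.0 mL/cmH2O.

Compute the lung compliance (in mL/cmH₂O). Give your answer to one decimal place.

71.1

1/CL = 1/Crs − 1/Ccw.
1/CL = 1/23.0 − 1/34 = 0.01407.
CL = 71.073 mL/cmH2O.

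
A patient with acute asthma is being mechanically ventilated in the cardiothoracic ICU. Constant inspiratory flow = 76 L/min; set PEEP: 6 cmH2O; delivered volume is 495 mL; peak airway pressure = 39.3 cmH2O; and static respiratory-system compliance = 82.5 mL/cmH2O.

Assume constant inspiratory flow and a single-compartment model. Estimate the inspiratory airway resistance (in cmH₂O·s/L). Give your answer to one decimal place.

21.6

Flow: 76 L/min ÷ 60 = 1.2667 L/s.
Equation of motion (constant flow): PIP = Vt/C + R·V̇ + PEEP.
R·V̇ = PIP − Vt/C − PEEP = 39.3 − 495/82.5 − 6 = 39.3 − 6.0 − 6 = 27.3 cmH2O.
R = 27.3 / 1.2667 = 21.552 cmH2O·s/L.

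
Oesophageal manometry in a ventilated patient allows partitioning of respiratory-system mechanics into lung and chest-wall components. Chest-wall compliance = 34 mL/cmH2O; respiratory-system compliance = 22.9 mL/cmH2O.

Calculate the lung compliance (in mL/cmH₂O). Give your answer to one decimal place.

1/CL = 1/Crs − 1/Ccw.
1/CL = 1/22.9 − 1/34 = 0.01426.
CL = 70.126 mL/cmH2O.

70.1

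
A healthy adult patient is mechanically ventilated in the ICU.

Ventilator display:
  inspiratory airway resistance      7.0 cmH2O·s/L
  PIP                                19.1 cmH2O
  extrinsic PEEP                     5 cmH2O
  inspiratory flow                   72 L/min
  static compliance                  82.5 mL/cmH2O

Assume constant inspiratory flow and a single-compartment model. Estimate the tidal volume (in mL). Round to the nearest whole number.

Flow: 72 L/min ÷ 60 = 1.2 L/s.
Equation of motion (constant flow): PIP = Vt/C + R·V̇ + PEEP.
Vt/C = PIP − R·V̇ − PEEP = 19.1 − 8.4 − 5 = 5.7 cmH2O.
Vt = C × 5.7 = 82.5 × 5.7 = 470.25 mL.

470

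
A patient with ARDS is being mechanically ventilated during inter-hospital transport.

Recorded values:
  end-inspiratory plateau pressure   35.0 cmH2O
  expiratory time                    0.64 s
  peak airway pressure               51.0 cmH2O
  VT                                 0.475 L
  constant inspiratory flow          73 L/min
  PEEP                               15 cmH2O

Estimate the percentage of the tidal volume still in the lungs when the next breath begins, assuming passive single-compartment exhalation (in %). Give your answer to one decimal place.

12.9

Flow: 73 L/min ÷ 60 = 1.2167 L/s.
R = (PIP − Pplat)/V̇ = (51.0 − 35.0) / 1.2167 = 16.0/1.2167 = 13.15 cmH2O·s/L.
C = Vt/(Pplat − PEEP) = 475.0 / (35.0 − 15) = 475.0/20.0 = 23.75 mL/cmH2O.
τ = R × C = 13.15 × 0.02375 L/cmH2O = 0.3123 s.
Fraction remaining at end-expiration = e^(−Te/τ) = e^(−0.64/0.3123) = 0.1288 → 12.88%.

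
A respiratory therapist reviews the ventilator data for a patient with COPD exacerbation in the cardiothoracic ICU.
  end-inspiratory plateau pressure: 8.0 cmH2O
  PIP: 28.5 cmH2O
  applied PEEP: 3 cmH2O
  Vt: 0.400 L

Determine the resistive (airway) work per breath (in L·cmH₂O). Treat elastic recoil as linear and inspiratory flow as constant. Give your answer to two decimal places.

8.20

With constant inspiratory flow the resistive pressure is constant at PIP − Pplat = 28.5 − 8.0 = 20.5 cmH2O, so resistive work = 20.5 × 0.400 = 8.2 L·cmH2O.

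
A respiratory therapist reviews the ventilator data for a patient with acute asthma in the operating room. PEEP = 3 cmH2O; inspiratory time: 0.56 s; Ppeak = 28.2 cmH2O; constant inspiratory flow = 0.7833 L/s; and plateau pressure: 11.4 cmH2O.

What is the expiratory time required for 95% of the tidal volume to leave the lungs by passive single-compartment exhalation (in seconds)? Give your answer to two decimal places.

3.36

Vt = flow × Ti = 0.7833 L/s × 0.56 s × 1000 mL/L = 438.65 mL.
R = (PIP − Pplat)/V̇ = (28.2 − 11.4) / 0.7833 = 16.8/0.7833 = 21.448 cmH2O·s/L.
C = Vt/(Pplat − PEEP) = 438.65 / (11.4 − 3) = 438.65/8.4 = 52.22 mL/cmH2O.
τ = R × C = 21.448 × 0.05222 L/cmH2O = 1.12 s.
t = −τ·ln(1 − 0.95) = −1.12·ln(0.05) = 3.355 s.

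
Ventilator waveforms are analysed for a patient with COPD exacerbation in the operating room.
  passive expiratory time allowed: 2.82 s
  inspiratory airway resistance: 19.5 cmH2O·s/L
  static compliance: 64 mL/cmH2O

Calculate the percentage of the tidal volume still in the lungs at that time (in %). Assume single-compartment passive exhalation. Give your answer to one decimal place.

τ = R × C = 19.5 × 64 mL/cmH2O = 19.5 × 0.064 L/cmH2O = 1.248 s.
Passive exhalation: V(t)/V₀ = e^(−t/τ) = e^(−2.82/1.248) = 0.1044.
Fraction remaining = 0.1044 → 10.44%.

10.4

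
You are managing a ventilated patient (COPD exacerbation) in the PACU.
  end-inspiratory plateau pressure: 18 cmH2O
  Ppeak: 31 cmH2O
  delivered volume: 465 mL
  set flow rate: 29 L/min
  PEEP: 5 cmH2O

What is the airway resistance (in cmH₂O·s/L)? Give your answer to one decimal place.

26.9

Flow: 29 L/min ÷ 60 = 0.4833 L/s.
Raw = (PIP − Pplat) / flow = (31 − 18) / 0.4833 = 13.0 / 0.4833 = 26.898 cmH2O·s/L.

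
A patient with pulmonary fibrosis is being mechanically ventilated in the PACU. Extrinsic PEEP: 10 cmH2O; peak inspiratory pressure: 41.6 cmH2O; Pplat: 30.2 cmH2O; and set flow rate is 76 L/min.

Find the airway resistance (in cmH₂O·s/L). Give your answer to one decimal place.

9.0

Flow: 76 L/min ÷ 60 = 1.2667 L/s.
Raw = (PIP − Pplat) / flow = (41.6 − 30.2) / 1.2667 = 11.4 / 1.2667 = 9.0 cmH2O·s/L.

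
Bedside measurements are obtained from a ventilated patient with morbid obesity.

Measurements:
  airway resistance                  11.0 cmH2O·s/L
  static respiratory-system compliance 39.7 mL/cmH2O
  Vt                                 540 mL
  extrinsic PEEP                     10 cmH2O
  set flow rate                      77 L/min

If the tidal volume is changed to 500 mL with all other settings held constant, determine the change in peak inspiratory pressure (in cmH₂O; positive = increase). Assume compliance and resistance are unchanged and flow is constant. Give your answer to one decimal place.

-1.0

PIP = Vt/C + R·V̇ + PEEP (constant-flow equation of motion).
Only the elastic term changes: ΔPIP = ΔVt / C = (500 − 540) / 39.7 = -1.008 cmH2O.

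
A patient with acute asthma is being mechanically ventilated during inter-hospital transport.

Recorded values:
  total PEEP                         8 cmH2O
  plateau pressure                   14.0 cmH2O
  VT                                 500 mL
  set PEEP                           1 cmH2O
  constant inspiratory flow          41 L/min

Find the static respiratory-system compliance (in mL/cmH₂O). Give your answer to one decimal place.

End-expiratory occlusion gives total PEEP = 8 cmH2O (intrinsic PEEP = 8 − 1 = 7). Use total PEEP for the elastic gradient.
Cstat = Vt / (Pplat − PEEPtotal) = 500 / (14.0 − 8) = 500 / 6.0 = 83.333 mL/cmH2O.

83.3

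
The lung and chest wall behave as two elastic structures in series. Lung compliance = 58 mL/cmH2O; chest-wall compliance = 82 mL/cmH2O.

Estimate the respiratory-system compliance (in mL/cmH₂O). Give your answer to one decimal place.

34.0

Lung and chest wall are elastances in series: 1/Crs = 1/CL + 1/Ccw.
1/Crs = 1/58 + 1/82 = 0.02944.
Crs = 33.967 mL/cmH2O.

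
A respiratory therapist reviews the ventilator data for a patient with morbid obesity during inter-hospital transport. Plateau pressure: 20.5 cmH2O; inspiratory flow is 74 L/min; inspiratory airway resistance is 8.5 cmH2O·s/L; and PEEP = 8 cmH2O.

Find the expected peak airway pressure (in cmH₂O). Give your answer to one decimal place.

31.0

Flow: 74 L/min ÷ 60 = 1.2333 L/s.
PIP = Pplat + Raw × flow = 20.5 + 8.5 × 1.2333 = 20.5 + 10.483 = 30.983 cmH2O.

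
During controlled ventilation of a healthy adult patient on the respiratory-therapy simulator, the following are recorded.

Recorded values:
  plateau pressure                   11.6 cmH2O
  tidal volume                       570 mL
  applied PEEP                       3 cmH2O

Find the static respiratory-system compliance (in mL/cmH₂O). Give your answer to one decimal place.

Cstat = Vt / (Pplat − PEEP) = 570 / (11.6 − 3) = 570 / 8.6 = 66.279 mL/cmH2O.

66.3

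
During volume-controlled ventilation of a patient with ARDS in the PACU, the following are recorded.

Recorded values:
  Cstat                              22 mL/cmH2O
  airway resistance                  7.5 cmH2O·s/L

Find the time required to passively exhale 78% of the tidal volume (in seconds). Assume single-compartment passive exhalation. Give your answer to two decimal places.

0.25

τ = R × C = 7.5 × 22 mL/cmH2O = 7.5 × 0.022 L/cmH2O = 0.165 s.
Exhaled fraction f = 1 − e^(−t/τ) → t = −τ·ln(1 − f) = −0.165·ln(0.22) = 0.2498 s.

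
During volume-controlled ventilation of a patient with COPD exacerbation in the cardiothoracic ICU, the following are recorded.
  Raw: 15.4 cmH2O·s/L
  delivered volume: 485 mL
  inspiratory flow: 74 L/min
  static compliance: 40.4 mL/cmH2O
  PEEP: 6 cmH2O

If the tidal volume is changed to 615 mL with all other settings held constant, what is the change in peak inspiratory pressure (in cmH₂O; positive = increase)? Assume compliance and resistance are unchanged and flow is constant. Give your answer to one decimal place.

PIP = Vt/C + R·V̇ + PEEP (constant-flow equation of motion).
Only the elastic term changes: ΔPIP = ΔVt / C = (615 − 485) / 40.4 = 3.218 cmH2O.

3.2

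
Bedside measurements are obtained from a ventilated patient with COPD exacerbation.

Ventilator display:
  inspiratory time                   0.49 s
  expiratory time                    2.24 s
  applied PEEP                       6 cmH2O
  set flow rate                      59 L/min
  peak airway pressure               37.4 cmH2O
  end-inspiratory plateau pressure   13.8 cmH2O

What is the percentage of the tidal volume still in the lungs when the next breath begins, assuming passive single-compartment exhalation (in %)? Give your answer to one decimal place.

Flow: 59 L/min ÷ 60 = 0.9833 L/s.
Vt = flow × Ti = 0.9833 L/s × 0.49 s × 1000 mL/L = 481.82 mL.
R = (PIP − Pplat)/V̇ = (37.4 − 13.8) / 0.9833 = 23.6/0.9833 = 24.001 cmH2O·s/L.
C = Vt/(Pplat − PEEP) = 481.82 / (13.8 − 6) = 481.82/7.8 = 61.772 mL/cmH2O.
τ = R × C = 24.001 × 0.06177 L/cmH2O = 1.483 s.
Fraction remaining at end-expiration = e^(−Te/τ) = e^(−2.24/1.483) = 0.2208 → 22.08%.

22.1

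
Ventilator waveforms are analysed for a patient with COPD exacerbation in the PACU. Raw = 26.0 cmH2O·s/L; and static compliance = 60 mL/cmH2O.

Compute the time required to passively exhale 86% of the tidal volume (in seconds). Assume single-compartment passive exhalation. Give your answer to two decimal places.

3.07

τ = R × C = 26.0 × 60 mL/cmH2O = 26.0 × 0.060 L/cmH2O = 1.56 s.
Exhaled fraction f = 1 − e^(−t/τ) → t = −τ·ln(1 − f) = −1.56·ln(0.14) = 3.067 s.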